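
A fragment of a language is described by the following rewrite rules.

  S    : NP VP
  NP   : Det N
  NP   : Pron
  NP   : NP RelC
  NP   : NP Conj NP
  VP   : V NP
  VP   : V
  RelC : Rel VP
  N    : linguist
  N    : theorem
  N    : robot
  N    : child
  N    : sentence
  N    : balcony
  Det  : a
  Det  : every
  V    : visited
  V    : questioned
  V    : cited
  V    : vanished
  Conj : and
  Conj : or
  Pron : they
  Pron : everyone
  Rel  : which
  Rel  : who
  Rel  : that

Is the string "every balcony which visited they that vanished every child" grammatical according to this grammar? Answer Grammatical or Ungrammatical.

For S → NP VP, every NP-prefix leaves a non-VP remainder: after 'every balcony' the remainder is not a VP; after 'every balcony which visited' the remainder is not a VP; after 'every balcony which visited they' the remainder is not a VP (and 1 more).

Ungrammatical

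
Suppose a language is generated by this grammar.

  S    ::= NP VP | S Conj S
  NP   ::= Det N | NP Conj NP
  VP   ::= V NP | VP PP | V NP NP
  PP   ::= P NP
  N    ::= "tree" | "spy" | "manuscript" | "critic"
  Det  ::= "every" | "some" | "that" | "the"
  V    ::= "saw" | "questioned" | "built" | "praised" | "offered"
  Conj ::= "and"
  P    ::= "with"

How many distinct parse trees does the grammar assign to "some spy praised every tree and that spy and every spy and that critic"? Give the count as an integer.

5

Two of the 5 distinct bracketings:
[S [NP [Det some] [N spy]] [VP [V praised] [NP [NP [Det every] [N tree]] [Conj and] [NP [NP [Det that] [N spy]] [Conj and] [NP [NP [Det every] [N spy]] [Conj and] [NP [Det that] [N critic]]]]]]]
[S [NP [Det some] [N spy]] [VP [V praised] [NP [NP [Det every] [N tree]] [Conj and] [NP [NP [NP [Det that] [N spy]] [Conj and] [NP [Det every] [N spy]]] [Conj and] [NP [Det that] [N critic]]]]]]
The trees differ in how a recursive rule is bracketed over the same span.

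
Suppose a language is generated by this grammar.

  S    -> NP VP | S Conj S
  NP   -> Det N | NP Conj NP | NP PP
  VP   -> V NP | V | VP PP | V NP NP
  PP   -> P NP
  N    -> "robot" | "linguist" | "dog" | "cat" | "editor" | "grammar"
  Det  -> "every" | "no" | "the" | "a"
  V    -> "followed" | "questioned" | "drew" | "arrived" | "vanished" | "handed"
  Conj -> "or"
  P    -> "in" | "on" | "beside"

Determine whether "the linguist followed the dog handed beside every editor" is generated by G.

For S → NP VP, the only prefix that parses as NP is 'the linguist', but the remainder 'followed the dog handed beside every editor' is not a VP under these rules. The alternative S rule S → S Conj S likewise has no satisfying split.

Ungrammatical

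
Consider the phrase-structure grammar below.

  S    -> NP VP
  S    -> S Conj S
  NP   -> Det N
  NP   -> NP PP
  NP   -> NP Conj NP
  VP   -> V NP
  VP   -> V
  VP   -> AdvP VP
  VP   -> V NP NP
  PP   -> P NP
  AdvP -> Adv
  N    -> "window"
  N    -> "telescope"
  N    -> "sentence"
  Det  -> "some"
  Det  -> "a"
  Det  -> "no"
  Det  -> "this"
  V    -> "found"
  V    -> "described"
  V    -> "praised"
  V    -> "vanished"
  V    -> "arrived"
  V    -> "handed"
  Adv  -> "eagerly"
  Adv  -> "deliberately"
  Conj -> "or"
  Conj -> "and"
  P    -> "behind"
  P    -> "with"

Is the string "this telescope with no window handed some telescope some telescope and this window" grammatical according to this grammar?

Grammatical

S
  NP
    NP
      Det: this
      N: telescope
    PP
      P: with
      NP
        Det: no
        N: window
  VP
    V: handed
    NP
      Det: some
      N: telescope
    NP
      NP
        Det: some
        N: telescope
      Conj: and
      NP
        Det: this
        N: window
Each bracket corresponds to one application of a listed rule, so the string is derivable from S.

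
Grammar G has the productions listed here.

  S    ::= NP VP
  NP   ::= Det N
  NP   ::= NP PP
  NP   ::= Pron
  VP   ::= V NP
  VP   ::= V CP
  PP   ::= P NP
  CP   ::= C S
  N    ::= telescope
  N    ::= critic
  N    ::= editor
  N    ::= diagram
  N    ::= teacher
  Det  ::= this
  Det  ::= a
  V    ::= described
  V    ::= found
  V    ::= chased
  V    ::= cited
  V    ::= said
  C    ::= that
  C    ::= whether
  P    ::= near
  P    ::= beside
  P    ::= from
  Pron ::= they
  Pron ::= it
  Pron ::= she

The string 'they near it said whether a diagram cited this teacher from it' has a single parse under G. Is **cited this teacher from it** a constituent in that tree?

[S [NP [NP [Pron they]] [PP [P near] [NP [Pron it]]]] [VP [V said] [CP [C whether] [S [NP [Det a] [N diagram]] [VP [V cited] [NP [NP [Det this] [N teacher]] [PP [P from] [NP [Pron it]]]]]]]]]
The words 'cited this teacher from it' are exhaustively dominated by a single VP node (built by VP → V NP), so they form a constituent.

Yes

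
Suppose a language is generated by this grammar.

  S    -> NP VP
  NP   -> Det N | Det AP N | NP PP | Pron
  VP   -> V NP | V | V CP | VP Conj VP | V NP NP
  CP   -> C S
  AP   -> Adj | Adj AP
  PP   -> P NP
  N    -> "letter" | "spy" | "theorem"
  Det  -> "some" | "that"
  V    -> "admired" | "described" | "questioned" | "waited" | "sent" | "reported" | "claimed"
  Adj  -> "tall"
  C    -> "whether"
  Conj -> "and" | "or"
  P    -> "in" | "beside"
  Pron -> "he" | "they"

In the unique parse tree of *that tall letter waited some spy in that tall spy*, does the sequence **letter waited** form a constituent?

No

[S [NP [Det that] [AP [Adj tall]] [N letter]] [VP [V waited] [NP [NP [Det some] [N spy]] [PP [P in] [NP [Det that] [AP [Adj tall]] [N spy]]]]]]
The smallest constituent containing 'letter waited' is the S spanning 'that tall letter waited some spy in that tall spy'; no single node in the tree dominates exactly the given words.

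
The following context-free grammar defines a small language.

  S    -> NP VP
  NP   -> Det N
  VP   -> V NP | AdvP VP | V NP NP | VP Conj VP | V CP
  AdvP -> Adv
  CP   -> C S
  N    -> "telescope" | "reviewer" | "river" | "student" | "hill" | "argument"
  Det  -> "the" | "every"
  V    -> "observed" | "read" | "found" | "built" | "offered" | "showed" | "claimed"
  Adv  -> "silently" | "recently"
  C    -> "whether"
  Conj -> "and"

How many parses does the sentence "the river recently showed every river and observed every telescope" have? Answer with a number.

The two bracketings:
[S [NP [Det the] [N river]] [VP [AdvP [Adv recently]] [VP [VP [V showed] [NP [Det every] [N river]]] [Conj and] [VP [V observed] [NP [Det every] [N telescope]]]]]]
[S [NP [Det the] [N river]] [VP [VP [AdvP [Adv recently]] [VP [V showed] [NP [Det every] [N river]]]] [Conj and] [VP [V observed] [NP [Det every] [N telescope]]]]]
The trees differ in how a recursive rule is bracketed over the same span.

2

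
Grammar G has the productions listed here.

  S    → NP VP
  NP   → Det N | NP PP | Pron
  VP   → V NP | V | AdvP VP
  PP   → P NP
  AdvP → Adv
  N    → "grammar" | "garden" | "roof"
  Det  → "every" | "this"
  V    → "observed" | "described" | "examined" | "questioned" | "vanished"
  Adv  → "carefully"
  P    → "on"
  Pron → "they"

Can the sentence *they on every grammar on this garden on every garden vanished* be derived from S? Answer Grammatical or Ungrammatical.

Grammatical

S
  NP
    NP
      Pron: they
    PP
      P: on
      NP
        NP
          Det: every
          N: grammar
        PP
          P: on
          NP
            NP
              Det: this
              N: garden
            PP
              P: on
              NP
                Det: every
                N: garden
  VP
    V: vanished
Each bracket corresponds to one application of a listed rule, so the string is derivable from S.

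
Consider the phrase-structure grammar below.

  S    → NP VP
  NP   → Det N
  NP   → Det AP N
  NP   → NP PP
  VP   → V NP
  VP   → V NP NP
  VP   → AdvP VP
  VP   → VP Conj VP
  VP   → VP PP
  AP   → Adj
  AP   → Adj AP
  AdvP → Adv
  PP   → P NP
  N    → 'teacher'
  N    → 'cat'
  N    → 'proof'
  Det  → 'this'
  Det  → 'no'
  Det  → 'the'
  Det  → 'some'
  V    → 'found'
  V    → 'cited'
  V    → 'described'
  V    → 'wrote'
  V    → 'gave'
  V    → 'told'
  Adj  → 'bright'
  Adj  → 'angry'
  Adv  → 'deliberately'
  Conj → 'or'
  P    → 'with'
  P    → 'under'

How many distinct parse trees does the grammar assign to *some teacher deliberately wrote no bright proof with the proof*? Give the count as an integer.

Two of the 3 distinct bracketings:
[S [NP [Det some] [N teacher]] [VP [AdvP [Adv deliberately]] [VP [V wrote] [NP [NP [Det no] [AP [Adj bright]] [N proof]] [PP [P with] [NP [Det the] [N proof]]]]]]]
[S [NP [Det some] [N teacher]] [VP [AdvP [Adv deliberately]] [VP [VP [V wrote] [NP [Det no] [AP [Adj bright]] [N proof]]] [PP [P with] [NP [Det the] [N proof]]]]]]
The difference turns on whether NP → NP PP is used at the relevant span, versus an alternative expansion of NP.

3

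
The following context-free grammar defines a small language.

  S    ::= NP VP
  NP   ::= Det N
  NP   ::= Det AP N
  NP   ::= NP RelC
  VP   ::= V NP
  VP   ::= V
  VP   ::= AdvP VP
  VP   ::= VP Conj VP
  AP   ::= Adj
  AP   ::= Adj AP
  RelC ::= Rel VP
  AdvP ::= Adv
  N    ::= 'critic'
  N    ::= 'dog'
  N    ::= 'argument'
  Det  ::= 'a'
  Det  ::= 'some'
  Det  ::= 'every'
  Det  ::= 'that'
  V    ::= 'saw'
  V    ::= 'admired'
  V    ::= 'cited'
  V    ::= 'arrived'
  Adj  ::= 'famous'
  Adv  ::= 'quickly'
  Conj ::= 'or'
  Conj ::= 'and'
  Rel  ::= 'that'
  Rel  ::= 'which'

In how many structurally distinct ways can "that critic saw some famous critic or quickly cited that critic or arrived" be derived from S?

3

Two of the 3 distinct bracketings:
[S [NP [Det that] [N critic]] [VP [VP [V saw] [NP [Det some] [AP [Adj famous]] [N critic]]] [Conj or] [VP [AdvP [Adv quickly]] [VP [VP [V cited] [NP [Det that] [N critic]]] [Conj or] [VP [V arrived]]]]]]
[S [NP [Det that] [N critic]] [VP [VP [V saw] [NP [Det some] [AP [Adj famous]] [N critic]]] [Conj or] [VP [VP [AdvP [Adv quickly]] [VP [V cited] [NP [Det that] [N critic]]]] [Conj or] [VP [V arrived]]]]]
The trees differ in how a recursive rule is bracketed over the same span.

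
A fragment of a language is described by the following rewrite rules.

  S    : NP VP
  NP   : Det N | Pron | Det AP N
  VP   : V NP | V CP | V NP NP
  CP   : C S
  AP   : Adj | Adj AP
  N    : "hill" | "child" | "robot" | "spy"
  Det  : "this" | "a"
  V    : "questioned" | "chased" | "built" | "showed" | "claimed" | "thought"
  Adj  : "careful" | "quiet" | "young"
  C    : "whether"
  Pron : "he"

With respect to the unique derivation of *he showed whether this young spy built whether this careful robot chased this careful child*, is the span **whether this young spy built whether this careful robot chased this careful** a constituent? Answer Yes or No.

[S [NP [Pron he]] [VP [V showed] [CP [C whether] [S [NP [Det this] [AP [Adj young]] [N spy]] [VP [V built] [CP [C whether] [S [NP [Det this] [AP [Adj careful]] [N robot]] [VP [V chased] [NP [Det this] [AP [Adj careful]] [N child]]]]]]]]]]
The smallest constituent containing 'whether this young spy built whether this careful robot chased this careful' is the CP spanning 'whether this young spy built whether this careful robot chased this careful child'; no single node in the tree dominates exactly the given words.

No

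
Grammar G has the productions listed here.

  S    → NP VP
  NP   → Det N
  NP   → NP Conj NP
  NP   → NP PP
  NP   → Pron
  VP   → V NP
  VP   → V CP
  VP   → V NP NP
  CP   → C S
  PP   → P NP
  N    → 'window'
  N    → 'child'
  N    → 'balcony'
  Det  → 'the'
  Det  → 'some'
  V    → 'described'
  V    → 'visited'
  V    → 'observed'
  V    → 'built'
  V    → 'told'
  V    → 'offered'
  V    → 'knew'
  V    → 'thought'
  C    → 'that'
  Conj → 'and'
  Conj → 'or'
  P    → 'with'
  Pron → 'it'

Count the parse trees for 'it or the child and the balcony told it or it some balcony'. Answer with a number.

2

The two bracketings:
[S [NP [NP [Pron it]] [Conj or] [NP [NP [Det the] [N child]] [Conj and] [NP [Det the] [N balcony]]]] [VP [V told] [NP [NP [Pron it]] [Conj or] [NP [Pron it]]] [NP [Det some] [N balcony]]]]
[S [NP [NP [NP [Pron it]] [Conj or] [NP [Det the] [N child]]] [Conj and] [NP [Det the] [N balcony]]] [VP [V told] [NP [NP [Pron it]] [Conj or] [NP [Pron it]]] [NP [Det some] [N balcony]]]]
The trees differ in how a recursive rule is bracketed over the same span.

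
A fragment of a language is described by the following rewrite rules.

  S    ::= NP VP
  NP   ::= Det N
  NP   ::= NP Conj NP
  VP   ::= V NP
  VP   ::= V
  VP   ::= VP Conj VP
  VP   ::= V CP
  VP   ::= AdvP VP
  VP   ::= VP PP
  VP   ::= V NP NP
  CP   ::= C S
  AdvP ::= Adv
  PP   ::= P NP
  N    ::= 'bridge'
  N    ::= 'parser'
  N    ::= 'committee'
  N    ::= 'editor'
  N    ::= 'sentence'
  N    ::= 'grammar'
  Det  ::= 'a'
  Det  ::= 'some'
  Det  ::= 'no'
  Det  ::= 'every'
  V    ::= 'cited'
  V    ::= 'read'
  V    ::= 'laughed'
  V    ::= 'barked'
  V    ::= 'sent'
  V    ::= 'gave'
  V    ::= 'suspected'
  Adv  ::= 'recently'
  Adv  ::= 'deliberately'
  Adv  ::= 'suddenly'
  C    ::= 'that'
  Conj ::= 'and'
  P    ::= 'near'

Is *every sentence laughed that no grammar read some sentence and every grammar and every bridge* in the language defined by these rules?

Grammatical

S
  NP
    Det: every
    N: sentence
  VP
    V: laughed
    CP
      C: that
      S
        NP
          Det: no
          N: grammar
        VP
          V: read
          NP
            NP
              Det: some
              N: sentence
            Conj: and
            NP
              NP
                Det: every
                N: grammar
              Conj: and
              NP
                Det: every
                N: bridge
The bracketing above is licensed at every node by one of the given productions, with S at the root.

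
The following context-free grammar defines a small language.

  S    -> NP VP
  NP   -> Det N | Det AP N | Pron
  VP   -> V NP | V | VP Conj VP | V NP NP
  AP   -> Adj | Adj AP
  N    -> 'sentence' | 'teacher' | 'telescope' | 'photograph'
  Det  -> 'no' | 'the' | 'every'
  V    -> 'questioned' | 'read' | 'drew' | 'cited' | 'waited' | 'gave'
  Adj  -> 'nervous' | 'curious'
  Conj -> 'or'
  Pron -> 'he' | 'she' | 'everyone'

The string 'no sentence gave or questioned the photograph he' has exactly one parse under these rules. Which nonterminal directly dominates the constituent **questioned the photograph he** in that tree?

VP

S
  NP
    Det: no
    N: sentence
  VP
    VP
      V: gave
    Conj: or
    VP
      V: questioned
      NP
        Det: the
        N: photograph
      NP
        Pron: he
The span 'questioned the photograph he' is the VP node built by VP → V NP NP.
Its mother is the VP built by VP → VP Conj VP.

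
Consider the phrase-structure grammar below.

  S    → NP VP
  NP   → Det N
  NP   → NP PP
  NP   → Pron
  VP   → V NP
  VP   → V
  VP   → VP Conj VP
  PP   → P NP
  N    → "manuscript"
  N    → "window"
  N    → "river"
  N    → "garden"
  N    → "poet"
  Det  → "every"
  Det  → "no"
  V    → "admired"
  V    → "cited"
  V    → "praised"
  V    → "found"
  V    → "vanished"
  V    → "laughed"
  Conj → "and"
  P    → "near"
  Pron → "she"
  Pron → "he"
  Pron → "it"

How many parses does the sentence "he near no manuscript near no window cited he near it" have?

2

The two bracketings:
[S [NP [NP [Pron he]] [PP [P near] [NP [NP [Det no] [N manuscript]] [PP [P near] [NP [Det no] [N window]]]]]] [VP [V cited] [NP [NP [Pron he]] [PP [P near] [NP [Pron it]]]]]]
[S [NP [NP [NP [Pron he]] [PP [P near] [NP [Det no] [N manuscript]]]] [PP [P near] [NP [Det no] [N window]]]] [VP [V cited] [NP [NP [Pron he]] [PP [P near] [NP [Pron it]]]]]]
The trees differ in how a recursive rule is bracketed over the same span.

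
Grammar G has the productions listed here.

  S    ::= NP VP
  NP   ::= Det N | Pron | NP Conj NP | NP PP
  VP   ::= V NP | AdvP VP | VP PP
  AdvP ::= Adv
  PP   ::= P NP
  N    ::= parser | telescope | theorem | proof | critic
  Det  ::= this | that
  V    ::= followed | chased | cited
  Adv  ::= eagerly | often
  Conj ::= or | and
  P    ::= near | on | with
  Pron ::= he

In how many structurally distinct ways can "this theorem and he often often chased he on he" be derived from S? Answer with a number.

4

Two of the 4 distinct bracketings:
[S [NP [NP [Det this] [N theorem]] [Conj and] [NP [Pron he]]] [VP [AdvP [Adv often]] [VP [AdvP [Adv often]] [VP [V chased] [NP [NP [Pron he]] [PP [P on] [NP [Pron he]]]]]]]]
[S [NP [NP [Det this] [N theorem]] [Conj and] [NP [Pron he]]] [VP [AdvP [Adv often]] [VP [AdvP [Adv often]] [VP [VP [V chased] [NP [Pron he]]] [PP [P on] [NP [Pron he]]]]]]]
The difference turns on whether NP → NP PP is used at the relevant span, versus an alternative expansion of NP.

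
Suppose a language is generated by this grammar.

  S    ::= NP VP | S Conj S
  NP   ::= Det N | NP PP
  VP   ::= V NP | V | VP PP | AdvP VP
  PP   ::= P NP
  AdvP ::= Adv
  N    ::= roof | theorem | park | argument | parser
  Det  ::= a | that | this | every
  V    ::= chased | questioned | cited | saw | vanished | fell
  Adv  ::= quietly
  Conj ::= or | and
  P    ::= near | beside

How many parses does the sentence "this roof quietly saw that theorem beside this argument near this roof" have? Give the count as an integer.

9

Two of the 9 distinct bracketings:
[S [NP [Det this] [N roof]] [VP [VP [AdvP [Adv quietly]] [VP [V saw] [NP [Det that] [N theorem]]]] [PP [P beside] [NP [NP [Det this] [N argument]] [PP [P near] [NP [Det this] [N roof]]]]]]]
[S [NP [Det this] [N roof]] [VP [VP [VP [AdvP [Adv quietly]] [VP [V saw] [NP [Det that] [N theorem]]]] [PP [P beside] [NP [Det this] [N argument]]]] [PP [P near] [NP [Det this] [N roof]]]]]
The difference turns on whether NP → NP PP is used at the relevant span, versus an alternative expansion of NP.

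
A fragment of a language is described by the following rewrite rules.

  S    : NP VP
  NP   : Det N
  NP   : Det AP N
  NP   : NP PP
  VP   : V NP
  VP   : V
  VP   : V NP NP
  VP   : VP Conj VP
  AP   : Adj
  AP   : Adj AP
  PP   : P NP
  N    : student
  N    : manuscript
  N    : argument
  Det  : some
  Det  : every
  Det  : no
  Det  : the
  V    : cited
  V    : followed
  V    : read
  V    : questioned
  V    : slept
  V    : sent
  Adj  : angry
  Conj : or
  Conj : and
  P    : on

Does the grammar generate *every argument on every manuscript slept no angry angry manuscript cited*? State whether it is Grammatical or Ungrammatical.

For S → NP VP, every NP-prefix leaves a non-VP remainder: after 'every argument' the remainder is not a VP; after 'every argument on every manuscript' the remainder is not a VP.

Ungrammatical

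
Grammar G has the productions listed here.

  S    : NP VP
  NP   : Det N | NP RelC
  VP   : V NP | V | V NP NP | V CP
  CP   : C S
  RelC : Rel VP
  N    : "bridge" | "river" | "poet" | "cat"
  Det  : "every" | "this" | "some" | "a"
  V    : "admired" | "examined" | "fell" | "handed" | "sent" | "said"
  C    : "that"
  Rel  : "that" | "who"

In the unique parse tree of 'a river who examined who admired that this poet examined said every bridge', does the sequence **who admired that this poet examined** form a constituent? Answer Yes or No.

Yes

[S [NP [NP [NP [Det a] [N river]] [RelC [Rel who] [VP [V examined]]]] [RelC [Rel who] [VP [V admired] [CP [C that] [S [NP [Det this] [N poet]] [VP [V examined]]]]]]] [VP [V said] [NP [Det every] [N bridge]]]]
The words 'who admired that this poet examined' are exhaustively dominated by a single RelC node (built by RelC → Rel VP), so they form a constituent.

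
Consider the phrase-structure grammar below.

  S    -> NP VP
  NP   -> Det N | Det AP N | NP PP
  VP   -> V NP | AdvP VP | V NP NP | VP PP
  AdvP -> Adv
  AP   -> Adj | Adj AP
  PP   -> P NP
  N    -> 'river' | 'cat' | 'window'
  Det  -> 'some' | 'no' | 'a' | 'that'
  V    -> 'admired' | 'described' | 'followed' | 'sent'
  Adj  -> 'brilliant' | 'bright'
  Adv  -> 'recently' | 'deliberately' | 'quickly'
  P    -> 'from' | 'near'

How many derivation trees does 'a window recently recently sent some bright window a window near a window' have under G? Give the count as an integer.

Two of the 4 distinct bracketings:
[S [NP [Det a] [N window]] [VP [AdvP [Adv recently]] [VP [AdvP [Adv recently]] [VP [V sent] [NP [Det some] [AP [Adj bright]] [N window]] [NP [NP [Det a] [N window]] [PP [P near] [NP [Det a] [N window]]]]]]]]
[S [NP [Det a] [N window]] [VP [AdvP [Adv recently]] [VP [AdvP [Adv recently]] [VP [VP [V sent] [NP [Det some] [AP [Adj bright]] [N window]] [NP [Det a] [N window]]] [PP [P near] [NP [Det a] [N window]]]]]]]
The difference turns on whether NP → NP PP is used at the relevant span, versus an alternative expansion of NP.

4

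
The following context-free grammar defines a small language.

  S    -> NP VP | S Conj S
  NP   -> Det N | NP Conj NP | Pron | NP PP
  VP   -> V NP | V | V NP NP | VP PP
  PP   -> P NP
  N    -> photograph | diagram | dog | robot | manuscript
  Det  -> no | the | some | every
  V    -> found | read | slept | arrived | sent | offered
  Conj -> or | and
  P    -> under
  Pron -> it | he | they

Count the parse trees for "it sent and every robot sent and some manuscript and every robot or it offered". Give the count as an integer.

Two of the 4 distinct bracketings:
[S [S [NP [Pron it]] [VP [V sent]]] [Conj and] [S [S [NP [Det every] [N robot]] [VP [V sent]]] [Conj and] [S [NP [NP [Det some] [N manuscript]] [Conj and] [NP [NP [Det every] [N robot]] [Conj or] [NP [Pron it]]]] [VP [V offered]]]]]
[S [S [NP [Pron it]] [VP [V sent]]] [Conj and] [S [S [NP [Det every] [N robot]] [VP [V sent]]] [Conj and] [S [NP [NP [NP [Det some] [N manuscript]] [Conj and] [NP [Det every] [N robot]]] [Conj or] [NP [Pron it]]] [VP [V offered]]]]]
The trees differ in how a recursive rule is bracketed over the same span.

4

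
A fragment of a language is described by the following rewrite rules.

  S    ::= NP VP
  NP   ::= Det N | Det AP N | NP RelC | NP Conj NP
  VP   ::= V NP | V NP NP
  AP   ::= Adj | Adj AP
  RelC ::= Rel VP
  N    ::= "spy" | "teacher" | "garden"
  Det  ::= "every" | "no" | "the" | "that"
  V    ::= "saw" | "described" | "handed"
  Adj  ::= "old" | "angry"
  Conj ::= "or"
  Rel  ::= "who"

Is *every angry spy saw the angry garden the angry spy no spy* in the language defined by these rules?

For S → NP VP, the only prefix that parses as NP is 'every angry spy', but the remainder 'saw the angry garden the angry spy no spy' is not a VP under these rules.

Ungrammatical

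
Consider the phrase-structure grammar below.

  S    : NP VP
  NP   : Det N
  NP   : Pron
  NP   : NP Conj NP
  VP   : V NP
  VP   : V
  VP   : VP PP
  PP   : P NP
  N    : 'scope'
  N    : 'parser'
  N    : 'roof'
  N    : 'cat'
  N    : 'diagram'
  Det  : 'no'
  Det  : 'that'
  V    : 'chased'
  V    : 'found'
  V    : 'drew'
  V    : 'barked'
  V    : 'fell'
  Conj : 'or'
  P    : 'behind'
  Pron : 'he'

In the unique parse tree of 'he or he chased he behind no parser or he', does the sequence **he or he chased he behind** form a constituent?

No

[S [NP [NP [Pron he]] [Conj or] [NP [Pron he]]] [VP [VP [V chased] [NP [Pron he]]] [PP [P behind] [NP [NP [Det no] [N parser]] [Conj or] [NP [Pron he]]]]]]
The smallest constituent containing 'he or he chased he behind' is the S spanning 'he or he chased he behind no parser or he'; no single node in the tree dominates exactly the given words.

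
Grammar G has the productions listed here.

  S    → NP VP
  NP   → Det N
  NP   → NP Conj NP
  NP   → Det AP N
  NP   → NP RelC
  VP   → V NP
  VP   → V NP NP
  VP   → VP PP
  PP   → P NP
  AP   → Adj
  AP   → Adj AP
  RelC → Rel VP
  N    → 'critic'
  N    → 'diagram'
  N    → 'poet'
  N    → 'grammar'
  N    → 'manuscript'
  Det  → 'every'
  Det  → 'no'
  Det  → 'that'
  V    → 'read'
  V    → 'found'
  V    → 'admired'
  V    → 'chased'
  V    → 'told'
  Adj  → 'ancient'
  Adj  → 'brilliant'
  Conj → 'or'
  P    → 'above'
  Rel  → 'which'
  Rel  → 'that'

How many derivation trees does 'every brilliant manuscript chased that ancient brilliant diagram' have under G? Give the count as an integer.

[S [NP [Det every] [AP [Adj brilliant]] [N manuscript]] [VP [V chased] [NP [Det that] [AP [Adj ancient] [AP [Adj brilliant]]] [N diagram]]]]
No rule offers an alternative attachment or grouping for any span, so this is the only derivation.

1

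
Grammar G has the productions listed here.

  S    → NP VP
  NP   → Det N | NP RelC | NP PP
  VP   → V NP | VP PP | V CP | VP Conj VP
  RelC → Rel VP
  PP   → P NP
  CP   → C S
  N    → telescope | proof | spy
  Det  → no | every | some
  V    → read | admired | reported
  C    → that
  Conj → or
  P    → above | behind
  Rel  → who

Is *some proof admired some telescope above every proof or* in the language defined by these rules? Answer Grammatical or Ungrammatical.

Ungrammatical

For S → NP VP, the only prefix that parses as NP is 'some proof', but the remainder 'admired some telescope above every proof or' is not a VP under these rules.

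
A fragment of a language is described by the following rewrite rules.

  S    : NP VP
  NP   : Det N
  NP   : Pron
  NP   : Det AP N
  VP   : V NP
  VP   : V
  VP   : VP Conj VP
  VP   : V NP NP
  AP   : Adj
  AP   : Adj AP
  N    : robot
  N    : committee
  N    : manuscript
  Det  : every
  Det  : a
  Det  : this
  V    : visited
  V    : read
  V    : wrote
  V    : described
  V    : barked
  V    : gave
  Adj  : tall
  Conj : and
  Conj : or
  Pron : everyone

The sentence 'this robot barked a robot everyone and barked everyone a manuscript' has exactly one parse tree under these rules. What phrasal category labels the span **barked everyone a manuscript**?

VP

S
  NP
    Det: this
    N: robot
  VP
    VP
      V: barked
      NP
        Det: a
        N: robot
      NP
        Pron: everyone
    Conj: and
    VP
      V: barked
      NP
        Pron: everyone
      NP
        Det: a
        N: manuscript
The span 'barked everyone a manuscript' is the VP node built by VP → V NP NP.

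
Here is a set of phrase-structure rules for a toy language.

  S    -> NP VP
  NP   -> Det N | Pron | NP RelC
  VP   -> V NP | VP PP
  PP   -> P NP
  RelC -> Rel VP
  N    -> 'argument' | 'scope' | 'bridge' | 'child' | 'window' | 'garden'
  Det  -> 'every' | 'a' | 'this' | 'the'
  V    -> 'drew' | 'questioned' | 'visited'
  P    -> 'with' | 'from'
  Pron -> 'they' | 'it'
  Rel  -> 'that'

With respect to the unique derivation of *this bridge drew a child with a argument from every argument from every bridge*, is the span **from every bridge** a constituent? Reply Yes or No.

Yes

[S [NP [Det this] [N bridge]] [VP [VP [VP [VP [V drew] [NP [Det a] [N child]]] [PP [P with] [NP [Det a] [N argument]]]] [PP [P from] [NP [Det every] [N argument]]]] [PP [P from] [NP [Det every] [N bridge]]]]]
The words 'from every bridge' are exhaustively dominated by a single PP node (built by PP → P NP), so they form a constituent.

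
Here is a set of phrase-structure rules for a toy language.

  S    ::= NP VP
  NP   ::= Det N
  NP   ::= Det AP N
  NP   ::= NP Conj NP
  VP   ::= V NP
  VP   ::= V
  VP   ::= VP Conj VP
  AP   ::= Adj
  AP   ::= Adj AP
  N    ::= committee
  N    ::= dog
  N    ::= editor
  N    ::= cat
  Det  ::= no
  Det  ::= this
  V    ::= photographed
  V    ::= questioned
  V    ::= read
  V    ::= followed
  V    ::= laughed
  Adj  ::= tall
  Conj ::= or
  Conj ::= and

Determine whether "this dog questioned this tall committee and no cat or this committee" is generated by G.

S
  NP
    Det: this
    N: dog
  VP
    V: questioned
    NP
      NP
        Det: this
        AP
          Adj: tall
        N: committee
      Conj: and
      NP
        NP
          Det: no
          N: cat
        Conj: or
        NP
          Det: this
          N: committee
Each bracket corresponds to one application of a listed rule, so the string is derivable from S.

Grammatical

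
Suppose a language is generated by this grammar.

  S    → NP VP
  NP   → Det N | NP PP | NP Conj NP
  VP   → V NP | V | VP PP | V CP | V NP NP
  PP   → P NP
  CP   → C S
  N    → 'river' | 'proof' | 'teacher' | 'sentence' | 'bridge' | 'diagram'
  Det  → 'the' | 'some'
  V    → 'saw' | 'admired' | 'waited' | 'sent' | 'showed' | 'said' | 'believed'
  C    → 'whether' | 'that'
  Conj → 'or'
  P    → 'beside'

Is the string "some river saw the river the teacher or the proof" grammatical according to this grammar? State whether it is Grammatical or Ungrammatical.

Grammatical

[S [NP [Det some] [N river]] [VP [V saw] [NP [Det the] [N river]] [NP [NP [Det the] [N teacher]] [Conj or] [NP [Det the] [N proof]]]]]
Every word is introduced by a lexical rule and the phrasal rules combine the resulting categories into a single S.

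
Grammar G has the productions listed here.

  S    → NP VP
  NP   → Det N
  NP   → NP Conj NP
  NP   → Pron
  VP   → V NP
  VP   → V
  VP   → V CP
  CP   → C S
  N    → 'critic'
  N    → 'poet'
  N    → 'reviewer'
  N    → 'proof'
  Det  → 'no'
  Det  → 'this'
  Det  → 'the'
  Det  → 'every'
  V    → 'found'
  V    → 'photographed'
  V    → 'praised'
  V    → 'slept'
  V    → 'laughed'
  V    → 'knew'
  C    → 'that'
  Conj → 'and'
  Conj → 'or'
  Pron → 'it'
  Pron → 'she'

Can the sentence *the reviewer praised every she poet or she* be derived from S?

A Det word can never sit immediately before a Pron word in any string this grammar generates, so the substring 'every she' rules out a derivation.

Ungrammatical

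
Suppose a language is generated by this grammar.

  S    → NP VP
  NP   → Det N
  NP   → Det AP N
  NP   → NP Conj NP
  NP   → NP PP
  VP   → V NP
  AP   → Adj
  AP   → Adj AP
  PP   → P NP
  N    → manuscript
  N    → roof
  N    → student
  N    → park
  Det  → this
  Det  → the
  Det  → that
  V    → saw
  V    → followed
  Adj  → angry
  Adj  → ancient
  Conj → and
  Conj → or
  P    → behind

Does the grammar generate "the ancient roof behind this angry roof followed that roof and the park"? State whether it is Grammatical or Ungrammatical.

S
  NP
    NP
      Det: the
      AP
        Adj: ancient
      N: roof
    PP
      P: behind
      NP
        Det: this
        AP
          Adj: angry
        N: roof
  VP
    V: followed
    NP
      NP
        Det: that
        N: roof
      Conj: and
      NP
        Det: the
        N: park
Each bracket corresponds to one application of a listed rule, so the string is derivable from S.

Grammatical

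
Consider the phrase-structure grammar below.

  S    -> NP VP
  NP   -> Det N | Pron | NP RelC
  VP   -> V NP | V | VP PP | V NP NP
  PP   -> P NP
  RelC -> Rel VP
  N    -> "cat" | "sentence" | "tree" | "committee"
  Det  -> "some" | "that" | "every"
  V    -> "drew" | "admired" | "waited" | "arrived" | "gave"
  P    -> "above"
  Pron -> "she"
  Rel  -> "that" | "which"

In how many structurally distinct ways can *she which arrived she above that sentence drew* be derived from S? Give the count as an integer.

[S [NP [NP [Pron she]] [RelC [Rel which] [VP [VP [V arrived] [NP [Pron she]]] [PP [P above] [NP [Det that] [N sentence]]]]]] [VP [V drew]]]
No rule offers an alternative attachment or grouping for any span, so this is the only derivation.

1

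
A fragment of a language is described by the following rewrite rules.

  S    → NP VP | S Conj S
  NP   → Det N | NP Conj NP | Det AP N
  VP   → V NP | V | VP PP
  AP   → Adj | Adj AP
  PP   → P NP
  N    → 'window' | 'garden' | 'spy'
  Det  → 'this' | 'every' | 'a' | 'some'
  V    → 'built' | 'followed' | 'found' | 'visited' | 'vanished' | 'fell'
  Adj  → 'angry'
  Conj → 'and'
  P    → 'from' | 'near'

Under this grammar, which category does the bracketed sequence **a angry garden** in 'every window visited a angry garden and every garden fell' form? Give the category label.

NP

[S [S [NP [Det every] [N window]] [VP [V visited] [NP [Det a] [AP [Adj angry]] [N garden]]]] [Conj and] [S [NP [Det every] [N garden]] [VP [V fell]]]]
The span 'a angry garden' is the NP node built by NP → Det AP N.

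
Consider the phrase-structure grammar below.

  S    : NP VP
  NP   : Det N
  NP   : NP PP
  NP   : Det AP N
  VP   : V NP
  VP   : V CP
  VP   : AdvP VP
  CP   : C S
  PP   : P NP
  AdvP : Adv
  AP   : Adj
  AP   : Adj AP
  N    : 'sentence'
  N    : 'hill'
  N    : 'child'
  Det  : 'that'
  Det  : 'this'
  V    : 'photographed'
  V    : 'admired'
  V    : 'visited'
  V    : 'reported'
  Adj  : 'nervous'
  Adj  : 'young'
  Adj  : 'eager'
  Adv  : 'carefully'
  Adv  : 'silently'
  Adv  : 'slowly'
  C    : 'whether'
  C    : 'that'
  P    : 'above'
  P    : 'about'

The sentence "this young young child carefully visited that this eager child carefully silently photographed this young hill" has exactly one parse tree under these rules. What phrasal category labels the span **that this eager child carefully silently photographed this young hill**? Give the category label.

[S [NP [Det this] [AP [Adj young] [AP [Adj young]]] [N child]] [VP [AdvP [Adv carefully]] [VP [V visited] [CP [C that] [S [NP [Det this] [AP [Adj eager]] [N child]] [VP [AdvP [Adv carefully]] [VP [AdvP [Adv silently]] [VP [V photographed] [NP [Det this] [AP [Adj young]] [N hill]]]]]]]]]]
The span 'that this eager child carefully silently photographed this young hill' is the CP node built by CP → C S.

CP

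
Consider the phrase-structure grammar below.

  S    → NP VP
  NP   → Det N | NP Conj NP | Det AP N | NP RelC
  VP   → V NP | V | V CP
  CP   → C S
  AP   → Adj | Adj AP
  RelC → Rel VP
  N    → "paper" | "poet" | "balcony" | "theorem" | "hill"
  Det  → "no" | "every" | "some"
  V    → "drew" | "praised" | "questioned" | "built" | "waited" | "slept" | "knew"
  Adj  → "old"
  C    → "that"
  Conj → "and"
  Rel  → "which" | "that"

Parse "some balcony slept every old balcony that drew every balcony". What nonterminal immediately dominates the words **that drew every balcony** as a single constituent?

RelC

[S [NP [Det some] [N balcony]] [VP [V slept] [NP [NP [Det every] [AP [Adj old]] [N balcony]] [RelC [Rel that] [VP [V drew] [NP [Det every] [N balcony]]]]]]]
The span 'that drew every balcony' is the RelC node built by RelC → Rel VP.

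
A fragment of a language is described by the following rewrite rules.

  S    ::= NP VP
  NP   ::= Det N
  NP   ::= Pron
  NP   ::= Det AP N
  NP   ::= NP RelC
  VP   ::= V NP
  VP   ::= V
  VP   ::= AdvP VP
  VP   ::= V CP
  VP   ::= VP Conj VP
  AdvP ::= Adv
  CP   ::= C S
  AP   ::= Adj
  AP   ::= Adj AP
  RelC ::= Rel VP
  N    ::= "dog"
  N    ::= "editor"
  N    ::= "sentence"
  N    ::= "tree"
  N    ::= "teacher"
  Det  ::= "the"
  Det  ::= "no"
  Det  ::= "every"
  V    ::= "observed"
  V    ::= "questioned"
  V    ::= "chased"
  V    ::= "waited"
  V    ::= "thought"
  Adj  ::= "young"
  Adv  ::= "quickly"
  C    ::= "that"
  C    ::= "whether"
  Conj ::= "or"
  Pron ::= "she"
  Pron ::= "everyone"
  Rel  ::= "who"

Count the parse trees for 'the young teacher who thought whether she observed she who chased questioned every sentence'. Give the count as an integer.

2

The two bracketings:
[S [NP [NP [Det the] [AP [Adj young]] [N teacher]] [RelC [Rel who] [VP [V thought] [CP [C whether] [S [NP [Pron she]] [VP [V observed] [NP [NP [Pron she]] [RelC [Rel who] [VP [V chased]]]]]]]]]] [VP [V questioned] [NP [Det every] [N sentence]]]]
[S [NP [NP [NP [Det the] [AP [Adj young]] [N teacher]] [RelC [Rel who] [VP [V thought] [CP [C whether] [S [NP [Pron she]] [VP [V observed] [NP [Pron she]]]]]]]] [RelC [Rel who] [VP [V chased]]]] [VP [V questioned] [NP [Det every] [N sentence]]]]
The trees differ in how a recursive rule is bracketed over the same span.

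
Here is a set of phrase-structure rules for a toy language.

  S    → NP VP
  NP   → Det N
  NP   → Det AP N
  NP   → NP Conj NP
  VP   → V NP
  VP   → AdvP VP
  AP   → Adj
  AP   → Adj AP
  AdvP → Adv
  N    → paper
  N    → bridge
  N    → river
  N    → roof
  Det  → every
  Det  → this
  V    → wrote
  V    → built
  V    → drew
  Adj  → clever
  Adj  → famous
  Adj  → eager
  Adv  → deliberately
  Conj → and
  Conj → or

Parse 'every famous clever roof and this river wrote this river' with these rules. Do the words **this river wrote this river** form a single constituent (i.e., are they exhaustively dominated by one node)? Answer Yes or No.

No

[S [NP [NP [Det every] [AP [Adj famous] [AP [Adj clever]]] [N roof]] [Conj and] [NP [Det this] [N river]]] [VP [V wrote] [NP [Det this] [N river]]]]
The smallest constituent containing 'this river wrote this river' is the S spanning 'every famous clever roof and this river wrote this river'; no single node in the tree dominates exactly the given words.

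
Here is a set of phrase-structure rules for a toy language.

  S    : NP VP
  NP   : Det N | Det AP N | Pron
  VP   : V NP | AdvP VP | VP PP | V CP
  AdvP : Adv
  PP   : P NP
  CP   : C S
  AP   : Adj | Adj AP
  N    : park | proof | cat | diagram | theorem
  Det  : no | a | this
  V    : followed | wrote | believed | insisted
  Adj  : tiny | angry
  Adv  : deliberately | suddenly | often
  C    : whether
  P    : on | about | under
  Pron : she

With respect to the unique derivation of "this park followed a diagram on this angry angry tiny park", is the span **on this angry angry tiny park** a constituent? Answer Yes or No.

Yes

[S [NP [Det this] [N park]] [VP [VP [V followed] [NP [Det a] [N diagram]]] [PP [P on] [NP [Det this] [AP [Adj angry] [AP [Adj angry] [AP [Adj tiny]]]] [N park]]]]]
The words 'on this angry angry tiny park' are exhaustively dominated by a single PP node (built by PP → P NP), so they form a constituent.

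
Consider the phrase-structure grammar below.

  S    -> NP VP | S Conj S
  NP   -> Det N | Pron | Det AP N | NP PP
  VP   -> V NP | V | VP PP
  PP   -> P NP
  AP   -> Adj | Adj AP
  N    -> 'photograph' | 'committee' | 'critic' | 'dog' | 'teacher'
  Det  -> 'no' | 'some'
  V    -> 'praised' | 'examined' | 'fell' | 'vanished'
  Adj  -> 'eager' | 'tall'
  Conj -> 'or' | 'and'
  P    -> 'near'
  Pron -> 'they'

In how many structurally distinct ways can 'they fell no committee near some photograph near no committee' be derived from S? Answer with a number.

Two of the 5 distinct bracketings:
[S [NP [Pron they]] [VP [V fell] [NP [NP [Det no] [N committee]] [PP [P near] [NP [NP [Det some] [N photograph]] [PP [P near] [NP [Det no] [N committee]]]]]]]]
[S [NP [Pron they]] [VP [V fell] [NP [NP [NP [Det no] [N committee]] [PP [P near] [NP [Det some] [N photograph]]]] [PP [P near] [NP [Det no] [N committee]]]]]]
The trees differ in how a recursive rule is bracketed over the same span.

5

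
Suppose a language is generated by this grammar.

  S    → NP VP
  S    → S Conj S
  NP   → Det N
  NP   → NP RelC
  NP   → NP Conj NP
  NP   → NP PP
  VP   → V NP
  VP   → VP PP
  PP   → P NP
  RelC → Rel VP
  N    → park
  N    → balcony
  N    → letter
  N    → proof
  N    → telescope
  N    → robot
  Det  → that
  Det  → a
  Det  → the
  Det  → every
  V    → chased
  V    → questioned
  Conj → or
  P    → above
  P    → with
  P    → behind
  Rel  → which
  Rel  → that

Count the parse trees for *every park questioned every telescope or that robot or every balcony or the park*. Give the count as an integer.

Two of the 5 distinct bracketings:
[S [NP [Det every] [N park]] [VP [V questioned] [NP [NP [Det every] [N telescope]] [Conj or] [NP [NP [Det that] [N robot]] [Conj or] [NP [NP [Det every] [N balcony]] [Conj or] [NP [Det the] [N park]]]]]]]
[S [NP [Det every] [N park]] [VP [V questioned] [NP [NP [Det every] [N telescope]] [Conj or] [NP [NP [NP [Det that] [N robot]] [Conj or] [NP [Det every] [N balcony]]] [Conj or] [NP [Det the] [N park]]]]]]
The trees differ in how a recursive rule is bracketed over the same span.

5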